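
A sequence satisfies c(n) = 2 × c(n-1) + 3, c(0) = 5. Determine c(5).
Computing step by step:
c(0) = 5
c(1) = 2 × 5 + 3 = 13
c(2) = 2 × 13 + 3 = 29
c(3) = 2 × 29 + 3 = 61
c(4) = 2 × 61 + 3 = 125
c(5) = 2 × 125 + 3 = 253

253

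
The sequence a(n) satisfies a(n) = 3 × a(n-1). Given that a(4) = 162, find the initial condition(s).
In general a(n) = 3ⁿ · a(0). At n = 4: a(0) = a(4) / 3^4 = 162 / 81 = 2.

a(0) = 2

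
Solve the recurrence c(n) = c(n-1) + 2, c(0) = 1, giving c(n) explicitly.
Recurrence: c(n) = c(n-1) + 2, initial: c(0) = 1.
Each step adds 2, so c(n) = c(0) + 2n = 2n + 1.

c(n) = 2n + 1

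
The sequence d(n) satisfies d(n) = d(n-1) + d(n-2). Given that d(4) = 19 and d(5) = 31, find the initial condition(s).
Work backwards using d(k) = d(k+2) - d(k+1):
d(3) = d(5) - d(4) = 31 - 19 = 12
d(2) = d(4) - d(3) = 19 - 12 = 7
d(1) = d(3) - d(2) = 12 - 7 = 5
d(0) = d(2) - d(1) = 7 - 5 = 2

d(0) = 2, d(1) = 5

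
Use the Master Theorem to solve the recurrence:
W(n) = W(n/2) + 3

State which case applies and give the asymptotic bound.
Master Theorem template: W(n) = a·W(n/b) + f(n).
Here: a=1, b=2, f(n)=3
Compute log_b(a) = log_2(1) = 0.
f(n) = 3 = Θ(1). Case 2: W(n) = Θ(log n).

Case 2: W(n) = Θ(log n)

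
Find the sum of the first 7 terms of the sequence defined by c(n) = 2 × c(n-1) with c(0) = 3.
Computing the sequence terms: 3, 6, 12, 24, 48, 96, 192
Adding these values together:

381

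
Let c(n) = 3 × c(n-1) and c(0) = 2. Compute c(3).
Computing step by step:
c(0) = 2
c(1) = 3 × 2 = 6
c(2) = 3 × 6 = 18
c(3) = 3 × 18 = 54

54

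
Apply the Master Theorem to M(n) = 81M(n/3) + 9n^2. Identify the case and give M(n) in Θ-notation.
Master Theorem template: M(n) = a·M(n/b) + f(n).
Here: a=81, b=3, f(n)=9n^2
Compute log_b(a) = log_3(81) = 4.
f(n) = 9n^2 = O(n^(4-ε)) with ε = 2. Case 1: M(n) = Θ(n^log_b(a)) = Θ(n^4).

Case 1: M(n) = Θ(n^4)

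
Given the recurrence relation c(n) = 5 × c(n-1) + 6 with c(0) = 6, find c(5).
Computing step by step:
c(0) = 6
c(1) = 5 × 6 + 6 = 36
c(2) = 5 × 36 + 6 = 186
c(3) = 5 × 186 + 6 = 936
c(4) = 5 × 936 + 6 = 4686
c(5) = 5 × 4686 + 6 = 23436

23436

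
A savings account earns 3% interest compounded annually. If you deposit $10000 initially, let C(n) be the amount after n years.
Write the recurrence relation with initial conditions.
Each year the balance grows by 3%, i.e. is multiplied by 1 + 3/100 = 1.03, so C(n) = 1.03 × C(n-1). The initial deposit gives C(0) = 10000.
Unrolling gives the closed form C(n) = 10000 × (1.03)ⁿ.

C(n) = 1.03 × C(n-1), C(0) = 10000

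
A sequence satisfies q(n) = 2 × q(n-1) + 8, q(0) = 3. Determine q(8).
Computing step by step:
q(0) = 3
q(1) = 2 × 3 + 8 = 14
q(2) = 2 × 14 + 8 = 36
q(3) = 2 × 36 + 8 = 80
q(4) = 2 × 80 + 8 = 168
q(5) = 2 × 168 + 8 = 344
q(6) = 2 × 344 + 8 = 696
q(7) = 2 × 696 + 8 = 1400
q(8) = 2 × 1400 + 8 = 2808

2808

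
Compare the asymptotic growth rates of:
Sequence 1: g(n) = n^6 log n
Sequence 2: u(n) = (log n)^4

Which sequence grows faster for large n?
Comparing growth rates:
Growth-rate hierarchy: log n ≺ any polynomial ≺ any exponential cⁿ (c>1) ≺ n! ≺ nⁿ.
polynomial degree 6 (with log factor) dominates polylogarithmic (log n)^4 asymptotically.

g(n) grows faster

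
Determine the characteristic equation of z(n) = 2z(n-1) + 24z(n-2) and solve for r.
Substitute z(n) = rⁿ and divide through by rⁿ⁻²: r² - 2r - 24 = 0
Factor: (r - 6)(r + 4) = 0, so r = 6, -4.
General solution: z(n) = A·6ⁿ + B·(-4)ⁿ

Characteristic: r² - 2r - 24 = 0, Roots: r = 6, -4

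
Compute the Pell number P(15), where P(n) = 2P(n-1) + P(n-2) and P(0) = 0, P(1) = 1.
Computing the sequence terms:
0, 1, 2, 5, 12, 29, 70, 169, 408, 985, 2378, 5741, 13860, 33461, 80782, 195025

195025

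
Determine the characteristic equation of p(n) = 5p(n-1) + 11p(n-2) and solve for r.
Substitute p(n) = rⁿ and divide through by rⁿ⁻²: r² - 5r - 11 = 0
Discriminant: 5² + 4·11 = 69, not a perfect square, so by the quadratic formula r = (5 ± √69)/2.
General solution: p(n) = A·r₁ⁿ + B·r₂ⁿ where r₁,r₂ = (5 ± √69)/2

Characteristic: r² - 5r - 11 = 0, Roots: r = (5 ± √69)/2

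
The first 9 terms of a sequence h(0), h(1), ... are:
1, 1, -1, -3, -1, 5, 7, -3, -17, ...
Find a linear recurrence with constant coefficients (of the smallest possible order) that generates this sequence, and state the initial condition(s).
Look for the lowest-order linear relation among consecutive terms.
Observation: h(n) - 1·h(n-1) - (-2)·h(n-2) = 0 holds for the shown terms, and no order-1 relation h(n) = α·h(n-1) + β fits.
Check at n=3: 1·-1 + (-2)·1 = -3. ✓

h(n) = h(n-1) - 2h(n-2), h(0) = 1, h(1) = 1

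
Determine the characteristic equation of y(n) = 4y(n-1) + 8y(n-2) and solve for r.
Substitute y(n) = rⁿ and divide through by rⁿ⁻²: r² - 4r - 8 = 0
Discriminant: 4² + 4·8 = 48, not a perfect square, so by the quadratic formula r = (4 ± √48)/2.
General solution: y(n) = A·r₁ⁿ + B·r₂ⁿ where r₁,r₂ = (4 ± √48)/2

Characteristic: r² - 4r - 8 = 0, Roots: r = (4 ± √48)/2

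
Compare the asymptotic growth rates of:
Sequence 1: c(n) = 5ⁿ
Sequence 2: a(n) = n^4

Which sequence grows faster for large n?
Comparing growth rates:
Growth-rate hierarchy: log n ≺ any polynomial ≺ any exponential cⁿ (c>1) ≺ n! ≺ nⁿ.
exponential base 5 dominates polynomial degree 4 asymptotically.

c(n) grows faster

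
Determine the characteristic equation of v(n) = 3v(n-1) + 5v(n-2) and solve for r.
Substitute v(n) = rⁿ and divide through by rⁿ⁻²: r² - 3r - 5 = 0
Discriminant: 3² + 4·5 = 29, not a perfect square, so by the quadratic formula r = (3 ± √29)/2.
General solution: v(n) = A·r₁ⁿ + B·r₂ⁿ where r₁,r₂ = (3 ± √29)/2

Characteristic: r² - 3r - 5 = 0, Roots: r = (3 ± √29)/2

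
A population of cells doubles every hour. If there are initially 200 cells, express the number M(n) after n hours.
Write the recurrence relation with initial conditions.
Each hour multiplies the count by 2, so the count after n hours depends only on the count after n-1 hours: M(n) = 2 × M(n-1). The starting count gives M(0) = 200.
Unrolling n times gives the closed form M(n) = 200 × 2ⁿ.

M(n) = 2 × M(n-1), M(0) = 200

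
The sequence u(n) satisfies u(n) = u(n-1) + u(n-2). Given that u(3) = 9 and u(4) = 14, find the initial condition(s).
Work backwards using u(k) = u(k+2) - u(k+1):
u(2) = u(4) - u(3) = 14 - 9 = 5
u(1) = u(3) - u(2) = 9 - 5 = 4
u(0) = u(2) - u(1) = 5 - 4 = 1

u(0) = 1, u(1) = 4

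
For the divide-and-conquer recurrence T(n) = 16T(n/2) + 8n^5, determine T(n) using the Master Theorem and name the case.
Master Theorem template: T(n) = a·T(n/b) + f(n).
Here: a=16, b=2, f(n)=8n^5
Compute log_b(a) = log_2(16) = 4.
f(n) = 8n^5 = Ω(n^(4+ε)) with ε = 1, and the regularity condition holds (a·f(n/b) = (a/b^5)·f(n) with a/b^5 = 2^-1 < 1). Case 3: T(n) = Θ(f(n)) = Θ(n^5).

Case 3: T(n) = Θ(n^5)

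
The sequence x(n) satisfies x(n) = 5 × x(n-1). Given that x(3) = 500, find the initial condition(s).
In general x(n) = 5ⁿ · x(0). At n = 3: x(0) = x(3) / 5^3 = 500 / 125 = 4.

x(0) = 4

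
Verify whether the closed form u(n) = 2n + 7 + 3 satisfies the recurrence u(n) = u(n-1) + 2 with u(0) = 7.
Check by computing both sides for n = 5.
From the recurrence with u(0) = 7:
  u(0) = 7, u(1) = 9, u(2) = 11, u(3) = 13, u(4) = 15, u(5) = 17
  so the recurrence gives u(5) = 17.
From the proposed closed form u(n) = 2n + 7 + 3:
  u(5) = 20.
The recurrence gives 17 but the closed form gives 20, so the closed form does not satisfy the recurrence.

No, the closed form is incorrect.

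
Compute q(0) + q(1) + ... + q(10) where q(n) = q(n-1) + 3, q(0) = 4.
Computing the sequence terms: 4, 7, 10, 13, 16, 19, 22, 25, 28, 31, 34
Adding these values together:

209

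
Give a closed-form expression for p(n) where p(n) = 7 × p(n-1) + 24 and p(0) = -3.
Recurrence: p(n) = 7 × p(n-1) + 24, initial: p(0) = -3.
Try p(n) = A·7ⁿ + C. Substituting: A·7ⁿ + C = 7(A·7ⁿ⁻¹ + C) + 24 = A·7ⁿ + 7C + 24, so C = 7C + 24, giving C = -4. Then p(0) = A - 4 = -3 gives A = 1.

p(n) = 7ⁿ - 4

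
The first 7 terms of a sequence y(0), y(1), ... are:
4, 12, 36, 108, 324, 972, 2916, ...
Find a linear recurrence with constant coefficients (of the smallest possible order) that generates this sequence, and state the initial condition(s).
Look for the lowest-order linear relation among consecutive terms.
Observation: each term is 3× the previous.
Check at n=2: 3·12 = 36. ✓

y(n) = 3 × y(n-1), y(0) = 4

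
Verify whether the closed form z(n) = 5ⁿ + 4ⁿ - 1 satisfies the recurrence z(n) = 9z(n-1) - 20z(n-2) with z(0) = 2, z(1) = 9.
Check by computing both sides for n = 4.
From the recurrence with z(0) = 2, z(1) = 9:
  z(0) = 2, z(1) = 9, z(2) = 41, z(3) = 189, z(4) = 881
  so the recurrence gives z(4) = 881.
From the proposed closed form z(n) = 5ⁿ + 4ⁿ - 1:
  z(4) = 880.
The recurrence gives 881 but the closed form gives 880, so the closed form does not satisfy the recurrence.

No, the closed form is incorrect.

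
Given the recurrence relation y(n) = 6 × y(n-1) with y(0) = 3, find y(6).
Computing step by step:
y(0) = 3
y(1) = 6 × 3 = 18
y(2) = 6 × 18 = 108
y(3) = 6 × 108 = 648
y(4) = 6 × 648 = 3888
y(5) = 6 × 3888 = 23328
y(6) = 6 × 23328 = 139968

139968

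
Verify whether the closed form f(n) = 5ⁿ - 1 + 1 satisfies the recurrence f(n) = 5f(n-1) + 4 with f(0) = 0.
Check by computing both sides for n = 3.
From the recurrence with f(0) = 0:
  f(0) = 0, f(1) = 4, f(2) = 24, f(3) = 124
  so the recurrence gives f(3) = 124.
From the proposed closed form f(n) = 5ⁿ - 1 + 1:
  f(3) = 125.
The recurrence gives 124 but the closed form gives 125, so the closed form does not satisfy the recurrence.

No, the closed form is incorrect.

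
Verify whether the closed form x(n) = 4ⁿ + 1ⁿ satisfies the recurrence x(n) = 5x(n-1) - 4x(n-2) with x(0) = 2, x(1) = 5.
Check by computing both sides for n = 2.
From the recurrence with x(0) = 2, x(1) = 5:
  x(0) = 2, x(1) = 5, x(2) = 17
  so the recurrence gives x(2) = 17.
From the proposed closed form x(n) = 4ⁿ + 1ⁿ:
  x(2) = 17.
Both sides give 17 at n = 2, and the initial condition(s) match, so the closed form is consistent.

Yes, the closed form is correct.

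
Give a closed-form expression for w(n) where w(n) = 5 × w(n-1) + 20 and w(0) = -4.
Recurrence: w(n) = 5 × w(n-1) + 20, initial: w(0) = -4.
Try w(n) = A·5ⁿ + C. Substituting: A·5ⁿ + C = 5(A·5ⁿ⁻¹ + C) + 20 = A·5ⁿ + 5C + 20, so C = 5C + 20, giving C = -5. Then w(0) = A - 5 = -4 gives A = 1.

w(n) = 5ⁿ - 5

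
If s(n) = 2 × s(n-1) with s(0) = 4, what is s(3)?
Computing step by step:
s(0) = 4
s(1) = 2 × 4 = 8
s(2) = 2 × 8 = 16
s(3) = 2 × 16 = 32

32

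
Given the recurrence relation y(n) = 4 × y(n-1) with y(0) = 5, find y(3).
Computing step by step:
y(0) = 5
y(1) = 4 × 5 = 20
y(2) = 4 × 20 = 80
y(3) = 4 × 80 = 320

320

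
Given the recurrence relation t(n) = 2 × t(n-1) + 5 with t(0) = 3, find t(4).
Computing step by step:
t(0) = 3
t(1) = 2 × 3 + 5 = 11
t(2) = 2 × 11 + 5 = 27
t(3) = 2 × 27 + 5 = 59
t(4) = 2 × 59 + 5 = 123

123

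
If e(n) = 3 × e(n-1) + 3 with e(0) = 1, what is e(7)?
Computing step by step:
e(0) = 1
e(1) = 3 × 1 + 3 = 6
e(2) = 3 × 6 + 3 = 21
e(3) = 3 × 21 + 3 = 66
e(4) = 3 × 66 + 3 = 201
e(5) = 3 × 201 + 3 = 606
e(6) = 3 × 606 + 3 = 1821
e(7) = 3 × 1821 + 3 = 5466

5466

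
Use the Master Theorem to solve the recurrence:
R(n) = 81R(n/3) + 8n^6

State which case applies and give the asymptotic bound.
Master Theorem template: R(n) = a·R(n/b) + f(n).
Here: a=81, b=3, f(n)=8n^6
Compute log_b(a) = log_3(81) = 4.
f(n) = 8n^6 = Ω(n^(4+ε)) with ε = 2, and the regularity condition holds (a·f(n/b) = (a/b^6)·f(n) with a/b^6 = 3^-2 < 1). Case 3: R(n) = Θ(f(n)) = Θ(n^6).

Case 3: R(n) = Θ(n^6)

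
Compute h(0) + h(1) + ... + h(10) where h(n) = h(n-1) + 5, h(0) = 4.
Computing the sequence terms: 4, 9, 14, 19, 24, 29, 34, 39, 44, 49, 54
Adding these values together:

319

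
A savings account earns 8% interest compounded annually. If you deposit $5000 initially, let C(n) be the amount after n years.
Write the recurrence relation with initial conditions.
Each year the balance grows by 8%, i.e. is multiplied by 1 + 8/100 = 1.08, so C(n) = 1.08 × C(n-1). The initial deposit gives C(0) = 5000.
Unrolling gives the closed form C(n) = 5000 × (1.08)ⁿ.

C(n) = 1.08 × C(n-1), C(0) = 5000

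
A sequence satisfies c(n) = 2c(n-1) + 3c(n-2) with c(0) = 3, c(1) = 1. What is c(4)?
Computing the sequence terms:
3, 1, 11, 25, 83

83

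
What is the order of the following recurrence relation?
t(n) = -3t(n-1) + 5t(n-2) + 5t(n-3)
The order is the largest lag k for which t(n-k) appears. Here the deepest term is t(n-3), so the order is 3.

Order 3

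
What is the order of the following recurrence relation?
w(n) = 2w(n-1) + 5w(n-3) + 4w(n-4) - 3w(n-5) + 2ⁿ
The order is the largest lag k for which w(n-k) appears. Here the deepest term is w(n-5) (the 2ⁿ term is non-homogeneous and does not affect the order), so the order is 5.

Order 5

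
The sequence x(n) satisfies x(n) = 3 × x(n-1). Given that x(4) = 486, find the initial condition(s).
In general x(n) = 3ⁿ · x(0). At n = 4: x(0) = x(4) / 3^4 = 486 / 81 = 6.

x(0) = 6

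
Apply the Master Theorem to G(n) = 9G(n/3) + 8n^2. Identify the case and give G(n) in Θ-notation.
Master Theorem template: G(n) = a·G(n/b) + f(n).
Here: a=9, b=3, f(n)=8n^2
Compute log_b(a) = log_3(9) = 2.
f(n) = 8n^2 = Θ(n^2). Case 2: G(n) = Θ(n^2 log n).

Case 2: G(n) = Θ(n^2 log n)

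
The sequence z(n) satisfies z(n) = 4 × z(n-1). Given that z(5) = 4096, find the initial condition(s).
In general z(n) = 4ⁿ · z(0). At n = 5: z(0) = z(5) / 4^5 = 4096 / 1024 = 4.

z(0) = 4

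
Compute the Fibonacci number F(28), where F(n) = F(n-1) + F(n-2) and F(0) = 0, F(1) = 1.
Computing the sequence terms:
0, 1, 1, 2, 3, 5, 8, 13, 21, 34, 55, 89, 144, 233, 377, 610, 987, 1597, 2584, 4181, 6765, 10946, 17711, 28657, 46368, 75025, 121393, 196418, 317811

317811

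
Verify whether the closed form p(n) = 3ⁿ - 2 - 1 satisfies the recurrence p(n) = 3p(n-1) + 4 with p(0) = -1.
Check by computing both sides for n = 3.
From the recurrence with p(0) = -1:
  p(0) = -1, p(1) = 1, p(2) = 7, p(3) = 25
  so the recurrence gives p(3) = 25.
From the proposed closed form p(n) = 3ⁿ - 2 - 1:
  p(3) = 24.
The recurrence gives 25 but the closed form gives 24, so the closed form does not satisfy the recurrence.

No, the closed form is incorrect.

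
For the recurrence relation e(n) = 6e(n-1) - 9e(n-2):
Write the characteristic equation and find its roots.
Substitute e(n) = rⁿ and divide through by rⁿ⁻²: r² - 6r + 9 = 0
Factor: (r - 3)² = 0, so r = 3 (double root).
General solution: e(n) = (A + Bn)·3ⁿ

Characteristic: r² - 6r + 9 = 0, Roots: r = 3 (double root)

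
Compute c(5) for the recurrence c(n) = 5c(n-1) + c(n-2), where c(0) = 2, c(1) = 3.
Computing the sequence terms:
2, 3, 17, 88, 457, 2373

2373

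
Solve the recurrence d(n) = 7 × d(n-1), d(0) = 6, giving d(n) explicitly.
Recurrence: d(n) = 7 × d(n-1), initial: d(0) = 6.
Each term is 7 times the previous, so this is geometric with ratio 7. After n steps: d(n) = d(0)·7ⁿ = 6·7ⁿ.

d(n) = 6·7ⁿ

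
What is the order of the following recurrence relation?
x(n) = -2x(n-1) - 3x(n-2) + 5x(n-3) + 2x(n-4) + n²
The order is the largest lag k for which x(n-k) appears. Here the deepest term is x(n-4) (the n² term is non-homogeneous and does not affect the order), so the order is 4.

Order 4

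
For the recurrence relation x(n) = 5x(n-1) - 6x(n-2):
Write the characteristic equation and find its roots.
Substitute x(n) = rⁿ and divide through by rⁿ⁻²: r² - 5r + 6 = 0
Factor: (r - 2)(r - 3) = 0, so r = 2, 3.
General solution: x(n) = A·2ⁿ + B·3ⁿ

Characteristic: r² - 5r + 6 = 0, Roots: r = 2, 3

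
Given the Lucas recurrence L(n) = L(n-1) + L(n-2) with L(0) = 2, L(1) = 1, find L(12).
Computing the sequence terms:
2, 1, 3, 4, 7, 11, 18, 29, 47, 76, 123, 199, 322

322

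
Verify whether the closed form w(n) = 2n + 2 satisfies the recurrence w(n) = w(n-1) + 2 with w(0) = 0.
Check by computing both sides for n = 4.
From the recurrence with w(0) = 0:
  w(0) = 0, w(1) = 2, w(2) = 4, w(3) = 6, w(4) = 8
  so the recurrence gives w(4) = 8.
From the proposed closed form w(n) = 2n + 2:
  w(4) = 10.
The recurrence gives 8 but the closed form gives 10, so the closed form does not satisfy the recurrence.

No, the closed form is incorrect.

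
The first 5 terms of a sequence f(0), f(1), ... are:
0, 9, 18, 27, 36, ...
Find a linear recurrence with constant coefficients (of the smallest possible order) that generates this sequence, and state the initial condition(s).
Look for the lowest-order linear relation among consecutive terms.
Observation: consecutive differences are constant (= 9).
Check at n=2: 1·9 + 9 = 18. ✓

f(n) = f(n-1) + 9, f(0) = 0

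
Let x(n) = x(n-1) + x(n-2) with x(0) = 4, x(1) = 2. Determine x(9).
Computing the sequence terms:
4, 2, 6, 8, 14, 22, 36, 58, 94, 152

152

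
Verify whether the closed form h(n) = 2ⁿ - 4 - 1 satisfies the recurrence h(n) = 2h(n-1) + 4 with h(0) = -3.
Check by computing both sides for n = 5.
From the recurrence with h(0) = -3:
  h(0) = -3, h(1) = -2, h(2) = 0, h(3) = 4, h(4) = 12, h(5) = 28
  so the recurrence gives h(5) = 28.
From the proposed closed form h(n) = 2ⁿ - 4 - 1:
  h(5) = 27.
The recurrence gives 28 but the closed form gives 27, so the closed form does not satisfy the recurrence.

No, the closed form is incorrect.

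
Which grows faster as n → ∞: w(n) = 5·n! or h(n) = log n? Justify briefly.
Comparing growth rates:
Growth-rate hierarchy: log n ≺ any polynomial ≺ any exponential cⁿ (c>1) ≺ n! ≺ nⁿ.
factorial dominates logarithmic asymptotically.

w(n) grows faster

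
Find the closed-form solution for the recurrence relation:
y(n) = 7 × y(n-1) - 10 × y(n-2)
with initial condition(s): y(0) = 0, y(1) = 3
Recurrence: y(n) = 7 × y(n-1) - 10 × y(n-2), initial: y(0) = 0, y(1) = 3.
Characteristic equation: r² - 7r + 10 = 0, which factors as (r - 5)(r - 2) = 0, so r = 5, 2. General solution y(n) = A·5ⁿ + B·2ⁿ. From y(0) = 0: A + B = 0. From y(1) = 3: 5A + 2B = 3. Solving gives A = 1, B = -1.

y(n) = 5ⁿ - 2ⁿ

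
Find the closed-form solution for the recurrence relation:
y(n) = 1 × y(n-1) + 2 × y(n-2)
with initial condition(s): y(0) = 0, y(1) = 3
Recurrence: y(n) = 1 × y(n-1) + 2 × y(n-2), initial: y(0) = 0, y(1) = 3.
Characteristic equation: r² - 1r - 2 = 0, which factors as (r - 2)(r + 1) = 0, so r = 2, -1. General solution y(n) = A·2ⁿ + B·(-1)ⁿ. From y(0) = 0: A + B = 0. From y(1) = 3: 2A - 1B = 3. Solving gives A = 1, B = -1.

y(n) = 2ⁿ - (-1)ⁿ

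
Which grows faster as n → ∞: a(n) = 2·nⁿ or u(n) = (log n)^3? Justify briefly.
Comparing growth rates:
Growth-rate hierarchy: log n ≺ any polynomial ≺ any exponential cⁿ (c>1) ≺ n! ≺ nⁿ.
super-exponential nⁿ dominates polylogarithmic (log n)^3 asymptotically.

a(n) grows faster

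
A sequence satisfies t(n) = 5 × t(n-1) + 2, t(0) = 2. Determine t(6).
Computing step by step:
t(0) = 2
t(1) = 5 × 2 + 2 = 12
t(2) = 5 × 12 + 2 = 62
t(3) = 5 × 62 + 2 = 312
t(4) = 5 × 312 + 2 = 1562
t(5) = 5 × 1562 + 2 = 7812
t(6) = 5 × 7812 + 2 = 39062

39062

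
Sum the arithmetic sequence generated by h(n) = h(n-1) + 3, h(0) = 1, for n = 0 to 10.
Computing the sequence terms: 1, 4, 7, 10, 13, 16, 19, 22, 25, 28, 31
Adding these values together:

176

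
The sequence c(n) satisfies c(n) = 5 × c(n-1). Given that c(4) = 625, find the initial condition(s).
In general c(n) = 5ⁿ · c(0). At n = 4: c(0) = c(4) / 5^4 = 625 / 625 = 1.

c(0) = 1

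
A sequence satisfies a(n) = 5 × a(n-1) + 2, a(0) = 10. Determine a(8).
Computing step by step:
a(0) = 10
a(1) = 5 × 10 + 2 = 52
a(2) = 5 × 52 + 2 = 262
a(3) = 5 × 262 + 2 = 1312
a(4) = 5 × 1312 + 2 = 6562
a(5) = 5 × 6562 + 2 = 32812
a(6) = 5 × 32812 + 2 = 164062
a(7) = 5 × 164062 + 2 = 820312
a(8) = 5 × 820312 + 2 = 4101562

4101562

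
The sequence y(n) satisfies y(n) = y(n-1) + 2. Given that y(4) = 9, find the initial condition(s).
y(4) = y(0) + 4·2, so y(0) = 9 - 8 = 1.

y(0) = 1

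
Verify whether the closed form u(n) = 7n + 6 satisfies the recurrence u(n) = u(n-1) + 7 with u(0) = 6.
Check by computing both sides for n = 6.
From the recurrence with u(0) = 6:
  u(0) = 6, u(1) = 13, u(2) = 20, u(3) = 27, u(4) = 34, u(5) = 41, u(6) = 48
  so the recurrence gives u(6) = 48.
From the proposed closed form u(n) = 7n + 6:
  u(6) = 48.
Both sides give 48 at n = 6, and the initial condition(s) match, so the closed form is consistent.

Yes, the closed form is correct.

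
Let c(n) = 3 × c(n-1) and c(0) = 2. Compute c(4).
Computing step by step:
c(0) = 2
c(1) = 3 × 2 = 6
c(2) = 3 × 6 = 18
c(3) = 3 × 18 = 54
c(4) = 3 × 54 = 162

162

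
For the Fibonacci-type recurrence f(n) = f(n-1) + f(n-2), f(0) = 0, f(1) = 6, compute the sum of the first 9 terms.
Computing the sequence terms: 0, 6, 6, 12, 18, 30, 48, 78, 126
Adding these values together:

324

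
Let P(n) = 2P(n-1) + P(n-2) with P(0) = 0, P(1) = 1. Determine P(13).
Computing the sequence terms:
0, 1, 2, 5, 12, 29, 70, 169, 408, 985, 2378, 5741, 13860, 33461

33461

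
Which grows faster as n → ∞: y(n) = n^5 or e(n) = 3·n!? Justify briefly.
Comparing growth rates:
Growth-rate hierarchy: log n ≺ any polynomial ≺ any exponential cⁿ (c>1) ≺ n! ≺ nⁿ.
factorial dominates polynomial degree 5 asymptotically.

e(n) grows faster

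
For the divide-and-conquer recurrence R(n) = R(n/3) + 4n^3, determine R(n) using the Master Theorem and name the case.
Master Theorem template: R(n) = a·R(n/b) + f(n).
Here: a=1, b=3, f(n)=4n^3
Compute log_b(a) = log_3(1) = 0.
f(n) = 4n^3 = Ω(n^(0+ε)) with ε = 3, and the regularity condition holds (a·f(n/b) = (a/b^3)·f(n) with a/b^3 = 3^-3 < 1). Case 3: R(n) = Θ(f(n)) = Θ(n^3).

Case 3: R(n) = Θ(n^3)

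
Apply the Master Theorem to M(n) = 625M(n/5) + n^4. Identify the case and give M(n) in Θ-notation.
Master Theorem template: M(n) = a·M(n/b) + f(n).
Here: a=625, b=5, f(n)=n^4
Compute log_b(a) = log_5(625) = 4.
f(n) = n^4 = Θ(n^4). Case 2: M(n) = Θ(n^4 log n).

Case 2: M(n) = Θ(n^4 log n)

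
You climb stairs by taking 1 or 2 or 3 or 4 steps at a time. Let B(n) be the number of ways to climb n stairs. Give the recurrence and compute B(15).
Condition on the size of the last step (1 to 4): before it there were n-1, …, n-4 stairs climbed, and these cases are disjoint, so B(n) = B(n-1) + B(n-2) + B(n-3) + B(n-4) (order-4 linear recurrence).
Initial conditions by direct count (compositions of i into parts ≤ 4): B(1) = 1; B(2) = 2; B(3) = 4; B(4) = 8.
Iterating the recurrence: B(5) = 15, B(6) = 29, B(7) = 56, B(8) = 108, B(9) = 208, B(10) = 401, B(11) = 773, B(12) = 1490, B(13) = 2872, B(14) = 5536, B(15) = 10671.

B(n) = B(n-1) + B(n-2) + B(n-3) + B(n-4), B(1) = 1, B(2) = 2, B(3) = 4, B(4) = 8; B(15) = 10671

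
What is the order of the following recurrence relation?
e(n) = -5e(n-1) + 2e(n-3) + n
The order is the largest lag k for which e(n-k) appears. Here the deepest term is e(n-3) (the n term is non-homogeneous and does not affect the order), so the order is 3.

Order 3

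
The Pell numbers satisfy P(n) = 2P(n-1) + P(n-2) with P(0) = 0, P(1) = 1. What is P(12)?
Computing the sequence terms:
0, 1, 2, 5, 12, 29, 70, 169, 408, 985, 2378, 5741, 13860

13860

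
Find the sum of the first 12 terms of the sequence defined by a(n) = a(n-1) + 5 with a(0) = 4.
Computing the sequence terms: 4, 9, 14, 19, 24, 29, 34, 39, 44, 49, 54, 59
Adding these values together:

378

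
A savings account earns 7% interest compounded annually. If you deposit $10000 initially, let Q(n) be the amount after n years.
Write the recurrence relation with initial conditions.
Each year the balance grows by 7%, i.e. is multiplied by 1 + 7/100 = 1.07, so Q(n) = 1.07 × Q(n-1). The initial deposit gives Q(0) = 10000.
Unrolling gives the closed form Q(n) = 10000 × (1.07)ⁿ.

Q(n) = 1.07 × Q(n-1), Q(0) = 10000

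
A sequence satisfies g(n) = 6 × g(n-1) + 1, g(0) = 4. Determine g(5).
Computing step by step:
g(0) = 4
g(1) = 6 × 4 + 1 = 25
g(2) = 6 × 25 + 1 = 151
g(3) = 6 × 151 + 1 = 907
g(4) = 6 × 907 + 1 = 5443
g(5) = 6 × 5443 + 1 = 32659

32659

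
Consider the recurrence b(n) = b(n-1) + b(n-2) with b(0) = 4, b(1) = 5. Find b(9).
Computing the sequence terms:
4, 5, 9, 14, 23, 37, 60, 97, 157, 254

254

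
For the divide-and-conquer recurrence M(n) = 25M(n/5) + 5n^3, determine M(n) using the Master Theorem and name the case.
Master Theorem template: M(n) = a·M(n/b) + f(n).
Here: a=25, b=5, f(n)=5n^3
Compute log_b(a) = log_5(25) = 2.
f(n) = 5n^3 = Ω(n^(2+ε)) with ε = 1, and the regularity condition holds (a·f(n/b) = (a/b^3)·f(n) with a/b^3 = 5^-1 < 1). Case 3: M(n) = Θ(f(n)) = Θ(n^3).

Case 3: M(n) = Θ(n^3)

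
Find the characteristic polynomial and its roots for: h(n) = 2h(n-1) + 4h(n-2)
Substitute h(n) = rⁿ and divide through by rⁿ⁻²: r² - 2r - 4 = 0
Discriminant: 2² + 4·4 = 20, not a perfect square, so by the quadratic formula r = (2 ± √20)/2.
General solution: h(n) = A·r₁ⁿ + B·r₂ⁿ where r₁,r₂ = (2 ± √20)/2

Characteristic: r² - 2r - 4 = 0, Roots: r = (2 ± √20)/2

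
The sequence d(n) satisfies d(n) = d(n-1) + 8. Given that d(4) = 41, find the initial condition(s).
d(4) = d(0) + 4·8, so d(0) = 41 - 32 = 9.

d(0) = 9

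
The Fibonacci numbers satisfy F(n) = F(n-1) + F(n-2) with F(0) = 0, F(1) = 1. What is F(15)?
Computing the sequence terms:
0, 1, 1, 2, 3, 5, 8, 13, 21, 34, 55, 89, 144, 233, 377, 610

610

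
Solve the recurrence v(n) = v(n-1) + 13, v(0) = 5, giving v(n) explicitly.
Recurrence: v(n) = v(n-1) + 13, initial: v(0) = 5.
Each step adds 13, so v(n) = v(0) + 13n = 13n + 5.

v(n) = 13n + 5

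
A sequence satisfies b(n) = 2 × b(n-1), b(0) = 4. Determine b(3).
Computing step by step:
b(0) = 4
b(1) = 2 × 4 = 8
b(2) = 2 × 8 = 16
b(3) = 2 × 16 = 32

32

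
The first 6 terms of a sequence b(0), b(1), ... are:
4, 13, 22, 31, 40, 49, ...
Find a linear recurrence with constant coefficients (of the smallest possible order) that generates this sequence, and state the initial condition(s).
Look for the lowest-order linear relation among consecutive terms.
Observation: consecutive differences are constant (= 9).
Check at n=2: 1·13 + 9 = 22. ✓

b(n) = b(n-1) + 9, b(0) = 4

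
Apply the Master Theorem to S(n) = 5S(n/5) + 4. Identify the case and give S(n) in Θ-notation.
Master Theorem template: S(n) = a·S(n/b) + f(n).
Here: a=5, b=5, f(n)=4
Compute log_b(a) = log_5(5) = 1.
f(n) = 4 = O(n^(1-ε)) with ε = 1. Case 1: S(n) = Θ(n^log_b(a)) = Θ(n).

Case 1: S(n) = Θ(n)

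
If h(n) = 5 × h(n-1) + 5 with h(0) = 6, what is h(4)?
Computing step by step:
h(0) = 6
h(1) = 5 × 6 + 5 = 35
h(2) = 5 × 35 + 5 = 180
h(3) = 5 × 180 + 5 = 905
h(4) = 5 × 905 + 5 = 4530

4530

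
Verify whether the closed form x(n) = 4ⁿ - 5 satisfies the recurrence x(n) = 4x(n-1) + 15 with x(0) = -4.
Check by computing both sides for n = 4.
From the recurrence with x(0) = -4:
  x(0) = -4, x(1) = -1, x(2) = 11, x(3) = 59, x(4) = 251
  so the recurrence gives x(4) = 251.
From the proposed closed form x(n) = 4ⁿ - 5:
  x(4) = 251.
Both sides give 251 at n = 4, and the initial condition(s) match, so the closed form is consistent.

Yes, the closed form is correct.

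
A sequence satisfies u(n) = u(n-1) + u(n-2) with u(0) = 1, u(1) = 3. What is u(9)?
Computing the sequence terms:
1, 3, 4, 7, 11, 18, 29, 47, 76, 123

123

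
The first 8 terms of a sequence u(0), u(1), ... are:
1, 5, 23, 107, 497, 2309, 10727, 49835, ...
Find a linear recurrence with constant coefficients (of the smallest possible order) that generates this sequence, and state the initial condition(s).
Look for the lowest-order linear relation among consecutive terms.
Observation: u(n) - 4·u(n-1) - (3)·u(n-2) = 0 holds for the shown terms, and no order-1 relation u(n) = α·u(n-1) + β fits.
Check at n=3: 4·23 + (3)·5 = 107. ✓

u(n) = 4u(n-1) + 3u(n-2), u(0) = 1, u(1) = 5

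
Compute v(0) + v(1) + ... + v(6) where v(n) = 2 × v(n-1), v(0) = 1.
Computing the sequence terms: 1, 2, 4, 8, 16, 32, 64
Adding these values together:

127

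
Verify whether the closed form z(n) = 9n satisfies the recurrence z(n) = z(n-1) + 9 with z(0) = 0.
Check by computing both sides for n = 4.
From the recurrence with z(0) = 0:
  z(0) = 0, z(1) = 9, z(2) = 18, z(3) = 27, z(4) = 36
  so the recurrence gives z(4) = 36.
From the proposed closed form z(n) = 9n:
  z(4) = 36.
Both sides give 36 at n = 4, and the initial condition(s) match, so the closed form is consistent.

Yes, the closed form is correct.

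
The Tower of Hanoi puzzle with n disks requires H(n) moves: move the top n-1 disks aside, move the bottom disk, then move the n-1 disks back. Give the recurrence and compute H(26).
Moving n disks = move the top n-1 disks aside (H(n-1) moves) + move the largest disk (1 move) + move the n-1 disks back on top (H(n-1) moves), so H(n) = 2H(n-1) + 1, with H(1) = 1 (a single disk takes one move).
First terms: 1, 3, 7, 15, 31, 63, … — each is one less than a power of 2. Indeed H(n) + 1 = 2(H(n-1) + 1) with H(1) + 1 = 2, so H(n) + 1 = 2ⁿ and H(n) = 2ⁿ - 1.
Hence H(26) = 2^26 - 1 = 67108864 - 1 = 67108863.

H(n) = 2H(n-1) + 1, H(1) = 1; H(26) = 67108863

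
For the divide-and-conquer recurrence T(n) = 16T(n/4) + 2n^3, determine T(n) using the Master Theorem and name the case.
Master Theorem template: T(n) = a·T(n/b) + f(n).
Here: a=16, b=4, f(n)=2n^3
Compute log_b(a) = log_4(16) = 2.
f(n) = 2n^3 = Ω(n^(2+ε)) with ε = 1, and the regularity condition holds (a·f(n/b) = (a/b^3)·f(n) with a/b^3 = 4^-1 < 1). Case 3: T(n) = Θ(f(n)) = Θ(n^3).

Case 3: T(n) = Θ(n^3)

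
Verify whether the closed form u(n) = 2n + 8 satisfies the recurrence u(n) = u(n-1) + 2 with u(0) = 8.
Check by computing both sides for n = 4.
From the recurrence with u(0) = 8:
  u(0) = 8, u(1) = 10, u(2) = 12, u(3) = 14, u(4) = 16
  so the recurrence gives u(4) = 16.
From the proposed closed form u(n) = 2n + 8:
  u(4) = 16.
Both sides give 16 at n = 4, and the initial condition(s) match, so the closed form is consistent.

Yes, the closed form is correct.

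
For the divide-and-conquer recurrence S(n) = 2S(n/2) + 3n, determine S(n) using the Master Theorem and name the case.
Master Theorem template: S(n) = a·S(n/b) + f(n).
Here: a=2, b=2, f(n)=3n
Compute log_b(a) = log_2(2) = 1.
f(n) = 3n = Θ(n). Case 2: S(n) = Θ(n log n).

Case 2: S(n) = Θ(n log n)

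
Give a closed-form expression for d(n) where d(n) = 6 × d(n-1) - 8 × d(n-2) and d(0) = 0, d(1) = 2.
Recurrence: d(n) = 6 × d(n-1) - 8 × d(n-2), initial: d(0) = 0, d(1) = 2.
Characteristic equation: r² - 6r + 8 = 0, which factors as (r - 4)(r - 2) = 0, so r = 4, 2. General solution d(n) = A·4ⁿ + B·2ⁿ. From d(0) = 0: A + B = 0. From d(1) = 2: 4A + 2B = 2. Solving gives A = 1, B = -1.

d(n) = 4ⁿ - 2ⁿ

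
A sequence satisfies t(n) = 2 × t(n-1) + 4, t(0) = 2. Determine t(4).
Computing step by step:
t(0) = 2
t(1) = 2 × 2 + 4 = 8
t(2) = 2 × 8 + 4 = 20
t(3) = 2 × 20 + 4 = 44
t(4) = 2 × 44 + 4 = 92

92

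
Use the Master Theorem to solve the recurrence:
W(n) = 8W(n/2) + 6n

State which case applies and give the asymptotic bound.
Master Theorem template: W(n) = a·W(n/b) + f(n).
Here: a=8, b=2, f(n)=6n
Compute log_b(a) = log_2(8) = 3.
f(n) = 6n = O(n^(3-ε)) with ε = 2. Case 1: W(n) = Θ(n^log_b(a)) = Θ(n^3).

Case 1: W(n) = Θ(n^3)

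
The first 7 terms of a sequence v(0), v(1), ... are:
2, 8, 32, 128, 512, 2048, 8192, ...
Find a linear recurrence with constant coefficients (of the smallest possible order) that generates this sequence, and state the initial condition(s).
Look for the lowest-order linear relation among consecutive terms.
Observation: each term is 4× the previous.
Check at n=2: 4·8 = 32. ✓

v(n) = 4 × v(n-1), v(0) = 2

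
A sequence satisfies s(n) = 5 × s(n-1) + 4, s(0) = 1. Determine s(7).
Computing step by step:
s(0) = 1
s(1) = 5 × 1 + 4 = 9
s(2) = 5 × 9 + 4 = 49
s(3) = 5 × 49 + 4 = 249
s(4) = 5 × 249 + 4 = 1249
s(5) = 5 × 1249 + 4 = 6249
s(6) = 5 × 6249 + 4 = 31249
s(7) = 5 × 31249 + 4 = 156249

156249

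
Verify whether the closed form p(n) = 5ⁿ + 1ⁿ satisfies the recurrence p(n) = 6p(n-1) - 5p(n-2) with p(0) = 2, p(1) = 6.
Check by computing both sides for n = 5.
From the recurrence with p(0) = 2, p(1) = 6:
  p(0) = 2, p(1) = 6, p(2) = 26, p(3) = 126, p(4) = 626, p(5) = 3126
  so the recurrence gives p(5) = 3126.
From the proposed closed form p(n) = 5ⁿ + 1ⁿ:
  p(5) = 3126.
Both sides give 3126 at n = 5, and the initial condition(s) match, so the closed form is consistent.

Yes, the closed form is correct.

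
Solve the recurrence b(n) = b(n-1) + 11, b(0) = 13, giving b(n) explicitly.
Recurrence: b(n) = b(n-1) + 11, initial: b(0) = 13.
Each step adds 11, so b(n) = b(0) + 11n = 11n + 13.

b(n) = 11n + 13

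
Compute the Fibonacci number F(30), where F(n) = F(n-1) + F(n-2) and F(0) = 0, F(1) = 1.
Computing the sequence terms:
0, 1, 1, 2, 3, 5, 8, 13, 21, 34, 55, 89, 144, 233, 377, 610, 987, 1597, 2584, 4181, 6765, 10946, 17711, 28657, 46368, 75025, 121393, 196418, 317811, 514229, 832040

832040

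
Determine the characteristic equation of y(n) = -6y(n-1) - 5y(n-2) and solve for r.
Substitute y(n) = rⁿ and divide through by rⁿ⁻²: r² + 6r + 5 = 0
Factor: (r + 1)(r + 5) = 0, so r = -1, -5.
General solution: y(n) = A·(-1)ⁿ + B·(-5)ⁿ

Characteristic: r² + 6r + 5 = 0, Roots: r = -1, -5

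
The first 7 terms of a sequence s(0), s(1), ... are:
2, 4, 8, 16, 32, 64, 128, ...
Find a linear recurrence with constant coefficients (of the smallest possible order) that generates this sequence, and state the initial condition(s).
Look for the lowest-order linear relation among consecutive terms.
Observation: each term is 2× the previous.
Check at n=2: 2·4 = 8. ✓

s(n) = 2 × s(n-1), s(0) = 2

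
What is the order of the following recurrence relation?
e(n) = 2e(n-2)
The order is the largest lag k for which e(n-k) appears. Here the deepest term is e(n-2), so the order is 2.

Order 2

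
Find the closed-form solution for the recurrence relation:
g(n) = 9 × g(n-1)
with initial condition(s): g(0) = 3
Recurrence: g(n) = 9 × g(n-1), initial: g(0) = 3.
Each term is 9 times the previous, so this is geometric with ratio 9. After n steps: g(n) = g(0)·9ⁿ = 3·9ⁿ.

g(n) = 3·9ⁿ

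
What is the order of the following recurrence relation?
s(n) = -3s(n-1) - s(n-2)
The order is the largest lag k for which s(n-k) appears. Here the deepest term is s(n-2), so the order is 2.

Order 2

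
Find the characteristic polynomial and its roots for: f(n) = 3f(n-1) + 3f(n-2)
Substitute f(n) = rⁿ and divide through by rⁿ⁻²: r² - 3r - 3 = 0
Discriminant: 3² + 4·3 = 21, not a perfect square, so by the quadratic formula r = (3 ± √21)/2.
General solution: f(n) = A·r₁ⁿ + B·r₂ⁿ where r₁,r₂ = (3 ± √21)/2

Characteristic: r² - 3r - 3 = 0, Roots: r = (3 ± √21)/2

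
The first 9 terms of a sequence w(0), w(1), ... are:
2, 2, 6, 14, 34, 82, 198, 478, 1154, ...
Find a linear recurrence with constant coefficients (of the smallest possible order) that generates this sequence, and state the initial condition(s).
Look for the lowest-order linear relation among consecutive terms.
Observation: w(n) - 2·w(n-1) - (1)·w(n-2) = 0 holds for the shown terms, and no order-1 relation w(n) = α·w(n-1) + β fits.
Check at n=3: 2·6 + (1)·2 = 14. ✓

w(n) = 2w(n-1) + w(n-2), w(0) = 2, w(1) = 2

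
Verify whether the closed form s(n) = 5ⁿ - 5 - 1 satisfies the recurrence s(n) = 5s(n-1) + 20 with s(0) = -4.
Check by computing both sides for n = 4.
From the recurrence with s(0) = -4:
  s(0) = -4, s(1) = 0, s(2) = 20, s(3) = 120, s(4) = 620
  so the recurrence gives s(4) = 620.
From the proposed closed form s(n) = 5ⁿ - 5 - 1:
  s(4) = 619.
The recurrence gives 620 but the closed form gives 619, so the closed form does not satisfy the recurrence.

No, the closed form is incorrect.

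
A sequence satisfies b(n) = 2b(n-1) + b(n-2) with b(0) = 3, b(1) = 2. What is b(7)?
Computing the sequence terms:
3, 2, 7, 16, 39, 94, 227, 548

548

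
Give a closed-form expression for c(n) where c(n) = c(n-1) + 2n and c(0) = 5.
Recurrence: c(n) = c(n-1) + 2n, initial: c(0) = 5.
Telescoping: c(n) = c(0) + 2·Σᵢ₌₁ⁿ i = 5 + 2·n(n+1)/2.

c(n) = 2·n(n+1)/2 + 5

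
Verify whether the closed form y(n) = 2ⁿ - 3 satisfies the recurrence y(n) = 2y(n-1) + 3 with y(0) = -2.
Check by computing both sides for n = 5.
From the recurrence with y(0) = -2:
  y(0) = -2, y(1) = -1, y(2) = 1, y(3) = 5, y(4) = 13, y(5) = 29
  so the recurrence gives y(5) = 29.
From the proposed closed form y(n) = 2ⁿ - 3:
  y(5) = 29.
Both sides give 29 at n = 5, and the initial condition(s) match, so the closed form is consistent.

Yes, the closed form is correct.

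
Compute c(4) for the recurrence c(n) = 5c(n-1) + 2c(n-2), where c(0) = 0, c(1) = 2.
Computing the sequence terms:
0, 2, 10, 54, 290

290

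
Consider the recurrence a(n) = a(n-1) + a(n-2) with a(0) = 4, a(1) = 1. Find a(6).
Computing the sequence terms:
4, 1, 5, 6, 11, 17, 28

28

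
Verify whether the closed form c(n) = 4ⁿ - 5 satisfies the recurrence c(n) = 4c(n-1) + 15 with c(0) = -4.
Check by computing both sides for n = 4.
From the recurrence with c(0) = -4:
  c(0) = -4, c(1) = -1, c(2) = 11, c(3) = 59, c(4) = 251
  so the recurrence gives c(4) = 251.
From the proposed closed form c(n) = 4ⁿ - 5:
  c(4) = 251.
Both sides give 251 at n = 4, and the initial condition(s) match, so the closed form is consistent.

Yes, the closed form is correct.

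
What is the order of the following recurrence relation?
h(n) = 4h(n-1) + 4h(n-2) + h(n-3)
The order is the largest lag k for which h(n-k) appears. Here the deepest term is h(n-3), so the order is 3.

Order 3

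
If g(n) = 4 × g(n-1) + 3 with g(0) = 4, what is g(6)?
Computing step by step:
g(0) = 4
g(1) = 4 × 4 + 3 = 19
g(2) = 4 × 19 + 3 = 79
g(3) = 4 × 79 + 3 = 319
g(4) = 4 × 319 + 3 = 1279
g(5) = 4 × 1279 + 3 = 5119
g(6) = 4 × 5119 + 3 = 20479

20479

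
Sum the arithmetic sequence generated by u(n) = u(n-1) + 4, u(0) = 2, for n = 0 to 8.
Computing the sequence terms: 2, 6, 10, 14, 18, 22, 26, 30, 34
Adding these values together:

162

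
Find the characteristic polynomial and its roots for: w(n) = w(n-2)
Substitute w(n) = rⁿ and divide through by rⁿ⁻²: r² - 1 = 0
Factor: (r + 1)(r - 1) = 0, so r = -1, 1.
General solution: w(n) = A·(-1)ⁿ + B·1ⁿ

Characteristic: r² - 1 = 0, Roots: r = -1, 1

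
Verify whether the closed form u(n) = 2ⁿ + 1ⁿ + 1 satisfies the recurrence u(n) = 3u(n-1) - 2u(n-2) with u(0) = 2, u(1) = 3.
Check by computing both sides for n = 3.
From the recurrence with u(0) = 2, u(1) = 3:
  u(0) = 2, u(1) = 3, u(2) = 5, u(3) = 9
  so the recurrence gives u(3) = 9.
From the proposed closed form u(n) = 2ⁿ + 1ⁿ + 1:
  u(3) = 10.
The recurrence gives 9 but the closed form gives 10, so the closed form does not satisfy the recurrence.

No, the closed form is incorrect.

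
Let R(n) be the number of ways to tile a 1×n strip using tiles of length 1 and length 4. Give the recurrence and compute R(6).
Condition on the last tile: it has length 1 (leaving a 1×(n-1) strip) or length 4 (leaving a 1×(n-4) strip), so R(n) = R(n-1) + R(n-4) (order-4 linear recurrence).
For 0 ≤ i < 4 only unit tiles fit, so R(i) = 1.
Iterating the recurrence: R(4) = 2, R(5) = 3, R(6) = 4.

R(n) = R(n-1) + R(n-4), with R(i) = 1 for 0 ≤ i < 4; R(6) = 4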